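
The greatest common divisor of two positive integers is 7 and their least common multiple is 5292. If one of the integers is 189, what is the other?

For two integers, gcd × lcm = product, so the other is (7 × 5292) / 189 = 37044 / 189 = 196.

196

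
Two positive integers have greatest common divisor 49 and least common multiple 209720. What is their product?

For any two positive integers, gcd × lcm = product = 49 × 209720 = 10276280.

10276280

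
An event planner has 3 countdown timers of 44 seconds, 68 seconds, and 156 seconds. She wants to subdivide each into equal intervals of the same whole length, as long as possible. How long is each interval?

The interval must divide each timer length; the longest such is the gcd.
44 = 2^2 × 11
68 = 2^2 × 17
156 = 2^2 × 3 × 13
gcd(44, 68, 156) = 2^2 = 4.

4 seconds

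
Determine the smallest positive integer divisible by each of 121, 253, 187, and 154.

662354

121 = 11^2
253 = 11 × 23
187 = 11 × 17
154 = 2 × 7 × 11
LCM(121, 253, 187, 154) = 2 × 7 × 11^2 × 17 × 23 = 662354.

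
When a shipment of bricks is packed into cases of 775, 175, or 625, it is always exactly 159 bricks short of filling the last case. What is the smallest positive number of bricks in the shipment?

Being 159 short of a full case of size k means N ≡ −159 (mod k), i.e. N + 159 is a multiple of each size.
775 = 5^2 × 31
175 = 5^2 × 7
625 = 5^4
LCM(775, 175, 625) = 5^4 × 7 × 31 = 135625.
Smallest positive N is 135625 − 159 = 135466.

135466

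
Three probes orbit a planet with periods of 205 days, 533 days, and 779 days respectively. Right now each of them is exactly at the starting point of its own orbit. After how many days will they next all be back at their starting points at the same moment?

They coincide at every common multiple of the periods; the first is the LCM.
205 = 5 × 41
533 = 13 × 41
779 = 19 × 41
LCM(205, 533, 779) = 5 × 13 × 19 × 41 = 50635.

50635 days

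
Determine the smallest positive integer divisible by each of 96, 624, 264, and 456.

260832

96 = 2^5 × 3
624 = 2^4 × 3 × 13
264 = 2^3 × 3 × 11
456 = 2^3 × 3 × 19
LCM(96, 624, 264, 456) = 2^5 × 3 × 11 × 13 × 19 = 260832.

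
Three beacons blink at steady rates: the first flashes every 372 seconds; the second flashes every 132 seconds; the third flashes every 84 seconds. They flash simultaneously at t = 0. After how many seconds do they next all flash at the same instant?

We need the least common multiple of the intervals.
372 = 2^2 × 3 × 31
132 = 2^2 × 3 × 11
84 = 2^2 × 3 × 7
LCM(372, 132, 84) = 2^2 × 3 × 7 × 11 × 31 = 28644.

28644 seconds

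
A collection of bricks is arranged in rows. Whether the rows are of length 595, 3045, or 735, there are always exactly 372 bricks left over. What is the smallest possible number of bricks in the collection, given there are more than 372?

362727

N − 372 must be a common multiple of 595, 3045, and 735.
595 = 5 × 7 × 17
3045 = 3 × 5 × 7 × 29
735 = 3 × 5 × 7^2
LCM(595, 3045, 735) = 3 × 5 × 7^2 × 17 × 29 = 362355.
Smallest N > 372 is LCM + 372 = 362355 + 372 = 362727.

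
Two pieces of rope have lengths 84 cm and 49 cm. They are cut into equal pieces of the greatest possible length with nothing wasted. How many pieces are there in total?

Piece length = gcd(84, 49).
84 = 2^2 × 3 × 7
49 = 7^2
gcd(84, 49) = 7.
Total pieces = 84/7 + 49/7 = 12 + 7 = 19.

19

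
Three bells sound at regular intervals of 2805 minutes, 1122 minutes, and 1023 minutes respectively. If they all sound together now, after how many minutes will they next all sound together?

173910 minutes

We need the least common multiple of the intervals.
2805 = 3 × 5 × 11 × 17
1122 = 2 × 3 × 11 × 17
1023 = 3 × 11 × 31
LCM(2805, 1122, 1023) = 2 × 3 × 5 × 11 × 17 × 31 = 173910.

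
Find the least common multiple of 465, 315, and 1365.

465 = 3 × 5 × 31
315 = 3^2 × 5 × 7
1365 = 3 × 5 × 7 × 13
LCM(465, 315, 1365) = 3^2 × 5 × 7 × 13 × 31 = 126945.

126945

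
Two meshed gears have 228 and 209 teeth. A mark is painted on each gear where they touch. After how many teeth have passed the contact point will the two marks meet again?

2508 teeth

The first simultaneous occurrence is after LCM of the individual periods.
228 = 2^2 × 3 × 19
209 = 11 × 19
LCM(228, 209) = 2^2 × 3 × 11 × 19 = 2508.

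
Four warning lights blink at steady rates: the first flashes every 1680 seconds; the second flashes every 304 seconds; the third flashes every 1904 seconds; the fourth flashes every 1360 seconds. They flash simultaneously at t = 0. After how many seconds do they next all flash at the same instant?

542640 seconds

We need the least common multiple of the intervals.
1680 = 2^4 × 3 × 5 × 7
304 = 2^4 × 19
1904 = 2^4 × 7 × 17
1360 = 2^4 × 5 × 17
LCM(1680, 304, 1904, 1360) = 2^4 × 3 × 5 × 7 × 17 × 19 = 542640.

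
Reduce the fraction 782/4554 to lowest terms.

17/99

782 = 2 × 17 × 23
4554 = 2 × 3^2 × 11 × 23
gcd(782, 4554) = 2 × 23 = 46.
Divide numerator and denominator by 46: 782/4554 = 17/99.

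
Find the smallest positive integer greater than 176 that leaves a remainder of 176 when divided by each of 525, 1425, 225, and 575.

688451

N − 176 must be a common multiple of 525, 1425, 225, and 575.
525 = 3 × 5^2 × 7
1425 = 3 × 5^2 × 19
225 = 3^2 × 5^2
575 = 5^2 × 23
LCM(525, 1425, 225, 575) = 3^2 × 5^2 × 7 × 19 × 23 = 688275.
Smallest N > 176 is LCM + 176 = 688275 + 176 = 688451.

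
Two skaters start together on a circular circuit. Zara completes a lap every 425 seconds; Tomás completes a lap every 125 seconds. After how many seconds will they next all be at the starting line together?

The first simultaneous occurrence is after LCM of the individual periods.
425 = 5^2 × 17
125 = 5^3
LCM(425, 125) = 5^3 × 17 = 2125.

2125 seconds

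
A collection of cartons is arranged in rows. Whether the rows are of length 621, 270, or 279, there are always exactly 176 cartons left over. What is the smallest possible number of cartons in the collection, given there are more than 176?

192686

N − 176 must be a common multiple of 621, 270, and 279.
621 = 3^3 × 23
270 = 2 × 3^3 × 5
279 = 3^2 × 31
LCM(621, 270, 279) = 2 × 3^3 × 5 × 23 × 31 = 192510.
Smallest N > 176 is LCM + 176 = 192510 + 176 = 192686.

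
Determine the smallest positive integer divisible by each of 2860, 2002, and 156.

60060

2860 = 2^2 × 5 × 11 × 13
2002 = 2 × 7 × 11 × 13
156 = 2^2 × 3 × 13
LCM(2860, 2002, 156) = 2^2 × 3 × 5 × 7 × 11 × 13 = 60060.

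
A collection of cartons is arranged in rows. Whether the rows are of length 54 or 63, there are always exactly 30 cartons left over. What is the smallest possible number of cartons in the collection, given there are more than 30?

N − 30 must be a common multiple of 54 and 63.
54 = 2 × 3^3
63 = 3^2 × 7
LCM(54, 63) = 2 × 3^3 × 7 = 378.
Smallest N > 30 is LCM + 30 = 378 + 30 = 408.

408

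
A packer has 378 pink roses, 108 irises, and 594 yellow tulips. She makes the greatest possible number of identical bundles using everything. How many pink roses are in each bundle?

7

Number of bundles = gcd(378, 108, 594).
378 = 2 × 3^3 × 7
108 = 2^2 × 3^3
594 = 2 × 3^3 × 11
gcd(378, 108, 594) = 2 × 3^3 = 54.
pink roses per bundle = 378 / 54 = 7.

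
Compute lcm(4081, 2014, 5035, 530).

4081 = 7 × 11 × 53
2014 = 2 × 19 × 53
5035 = 5 × 19 × 53
530 = 2 × 5 × 53
LCM(4081, 2014, 5035, 530) = 2 × 5 × 7 × 11 × 19 × 53 = 775390.

775390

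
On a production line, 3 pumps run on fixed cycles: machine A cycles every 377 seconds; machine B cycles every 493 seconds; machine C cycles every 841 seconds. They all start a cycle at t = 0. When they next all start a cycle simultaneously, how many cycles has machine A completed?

They are all back at their starting positions together after one LCM of the periods.
377 = 13 × 29
493 = 17 × 29
841 = 29^2
LCM(377, 493, 841) = 13 × 17 × 29^2 = 185861.
Cycles for period 377: 185861 / 377 = 493.

493 cycles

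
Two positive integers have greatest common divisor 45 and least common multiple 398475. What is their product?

17931375

For any two positive integers, gcd × lcm = product = 45 × 398475 = 17931375.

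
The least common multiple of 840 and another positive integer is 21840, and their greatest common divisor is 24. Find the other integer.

gcd × lcm = product of the two integers, so the other integer is (24 × 21840) / 840 = 624.

624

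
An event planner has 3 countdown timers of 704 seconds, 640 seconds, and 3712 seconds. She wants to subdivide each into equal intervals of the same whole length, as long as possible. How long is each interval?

64 seconds

The interval must divide each timer length; the longest such is the gcd.
704 = 2^6 × 11
640 = 2^7 × 5
3712 = 2^7 × 29
gcd(704, 640, 3712) = 2^6 = 64.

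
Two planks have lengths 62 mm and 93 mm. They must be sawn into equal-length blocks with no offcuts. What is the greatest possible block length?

This is the greatest common divisor of 62 and 93.
62 = 2 × 31
93 = 3 × 31
gcd(62, 93) = 31.

31 mm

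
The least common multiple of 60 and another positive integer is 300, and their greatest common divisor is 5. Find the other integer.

gcd × lcm = product of the two integers, so the other integer is (5 × 300) / 60 = 25.

25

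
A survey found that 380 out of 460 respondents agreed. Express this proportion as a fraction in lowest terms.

380 = 2^2 × 5 × 19
460 = 2^2 × 5 × 23
gcd(380, 460) = 2^2 × 5 = 20.
Divide numerator and denominator by 20: 380/460 = 19/23.

19/23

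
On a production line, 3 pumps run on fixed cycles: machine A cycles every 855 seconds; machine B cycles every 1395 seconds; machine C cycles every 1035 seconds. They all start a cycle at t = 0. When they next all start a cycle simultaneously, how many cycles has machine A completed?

The first common completion time is the LCM of the periods.
855 = 3^2 × 5 × 19
1395 = 3^2 × 5 × 31
1035 = 3^2 × 5 × 23
LCM(855, 1395, 1035) = 3^2 × 5 × 19 × 23 × 31 = 609615.
Cycles for period 855: 609615 / 855 = 713.

713 cycles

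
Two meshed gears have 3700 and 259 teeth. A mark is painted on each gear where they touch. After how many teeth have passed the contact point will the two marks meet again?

We need the least common multiple of the intervals.
3700 = 2^2 × 5^2 × 37
259 = 7 × 37
LCM(3700, 259) = 2^2 × 5^2 × 7 × 37 = 25900.

25900 teeth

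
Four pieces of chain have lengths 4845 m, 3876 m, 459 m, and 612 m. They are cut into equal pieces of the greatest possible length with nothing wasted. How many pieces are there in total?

Piece length = gcd(4845, 3876, 459, 612).
4845 = 3 × 5 × 17 × 19
3876 = 2^2 × 3 × 17 × 19
459 = 3^3 × 17
612 = 2^2 × 3^2 × 17
gcd(4845, 3876, 459, 612) = 3 × 17 = 51.
Total pieces = 4845/51 + 3876/51 + 459/51 + 612/51 = 95 + 76 + 9 + 12 = 192.

192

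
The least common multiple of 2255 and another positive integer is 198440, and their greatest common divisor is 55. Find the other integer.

4840

gcd × lcm = product of the two integers, so the other integer is (55 × 198440) / 2255 = 4840.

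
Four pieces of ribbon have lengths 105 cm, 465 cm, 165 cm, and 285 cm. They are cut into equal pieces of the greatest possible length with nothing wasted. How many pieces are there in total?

68

Piece length = gcd(105, 465, 165, 285).
105 = 3 × 5 × 7
465 = 3 × 5 × 31
165 = 3 × 5 × 11
285 = 3 × 5 × 19
gcd(105, 465, 165, 285) = 3 × 5 = 15.
Total pieces = 105/15 + 465/15 + 165/15 + 285/15 = 7 + 31 + 11 + 19 = 68.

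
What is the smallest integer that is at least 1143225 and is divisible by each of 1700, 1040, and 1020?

The integer must be a common multiple of 1700, 1040, and 1020, so a multiple of their LCM.
1700 = 2^2 × 5^2 × 17
1040 = 2^4 × 5 × 13
1020 = 2^2 × 3 × 5 × 17
LCM(1700, 1040, 1020) = 2^4 × 3 × 5^2 × 13 × 17 = 265200.
Smallest multiple of 265200 that is ≥ 1143225: ⌈1143225/265200⌉ × 265200 = 5 × 265200 = 1326000.

1326000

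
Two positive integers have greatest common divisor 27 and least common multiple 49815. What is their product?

1345005

For any two positive integers, gcd × lcm = product = 27 × 49815 = 1345005.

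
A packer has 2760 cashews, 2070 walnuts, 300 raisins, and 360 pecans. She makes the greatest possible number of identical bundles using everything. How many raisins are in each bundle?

10

Number of bundles = gcd(2760, 2070, 300, 360).
2760 = 2^3 × 3 × 5 × 23
2070 = 2 × 3^2 × 5 × 23
300 = 2^2 × 3 × 5^2
360 = 2^3 × 3^2 × 5
gcd(2760, 2070, 300, 360) = 2 × 3 × 5 = 30.
raisins per bundle = 300 / 30 = 10.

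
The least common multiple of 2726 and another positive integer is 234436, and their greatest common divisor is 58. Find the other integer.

4988

gcd × lcm = product of the two integers, so the other integer is (58 × 234436) / 2726 = 4988.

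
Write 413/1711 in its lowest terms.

413 = 7 × 59
1711 = 29 × 59
gcd(413, 1711) = 59.
Divide numerator and denominator by 59: 413/1711 = 7/29.

7/29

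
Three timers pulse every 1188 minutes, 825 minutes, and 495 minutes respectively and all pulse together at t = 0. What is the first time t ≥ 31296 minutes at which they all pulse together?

59400 minutes

Joint pulses occur at multiples of LCM(1188, 825, 495).
1188 = 2^2 × 3^3 × 11
825 = 3 × 5^2 × 11
495 = 3^2 × 5 × 11
LCM(1188, 825, 495) = 2^2 × 3^3 × 5^2 × 11 = 29700.
Smallest multiple of 29700 that is ≥ 31296: ⌈31296/29700⌉ × 29700 = 2 × 29700 = 59400.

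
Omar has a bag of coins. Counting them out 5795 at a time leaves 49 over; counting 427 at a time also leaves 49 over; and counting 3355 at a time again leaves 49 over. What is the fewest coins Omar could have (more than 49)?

446264

N − 49 must be a common multiple of 5795, 427, and 3355.
5795 = 5 × 19 × 61
427 = 7 × 61
3355 = 5 × 11 × 61
LCM(5795, 427, 3355) = 5 × 7 × 11 × 19 × 61 = 446215.
Smallest N > 49 is LCM + 49 = 446215 + 49 = 446264.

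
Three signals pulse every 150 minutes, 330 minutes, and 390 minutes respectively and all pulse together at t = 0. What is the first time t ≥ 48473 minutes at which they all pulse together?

Joint pulses occur at multiples of LCM(150, 330, 390).
150 = 2 × 3 × 5^2
330 = 2 × 3 × 5 × 11
390 = 2 × 3 × 5 × 13
LCM(150, 330, 390) = 2 × 3 × 5^2 × 11 × 13 = 21450.
Smallest multiple of 21450 that is ≥ 48473: ⌈48473/21450⌉ × 21450 = 3 × 21450 = 64350.

64350 minutes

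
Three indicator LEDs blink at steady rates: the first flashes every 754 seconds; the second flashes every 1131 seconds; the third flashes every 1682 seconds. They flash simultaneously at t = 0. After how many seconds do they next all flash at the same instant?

65598 seconds

We need the least common multiple of the intervals.
754 = 2 × 13 × 29
1131 = 3 × 13 × 29
1682 = 2 × 29^2
LCM(754, 1131, 1682) = 2 × 3 × 13 × 29^2 = 65598.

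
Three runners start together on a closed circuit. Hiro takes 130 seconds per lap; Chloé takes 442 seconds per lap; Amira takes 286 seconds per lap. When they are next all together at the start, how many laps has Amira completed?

The first common completion time is the LCM of the periods.
130 = 2 × 5 × 13
442 = 2 × 13 × 17
286 = 2 × 11 × 13
LCM(130, 442, 286) = 2 × 5 × 11 × 13 × 17 = 24310.
Laps for period 286: 24310 / 286 = 85.

85 laps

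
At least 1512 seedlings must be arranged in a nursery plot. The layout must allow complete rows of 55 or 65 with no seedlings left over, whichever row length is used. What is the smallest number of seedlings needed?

The number of seedlings must be a common multiple of 55 and 65, so a multiple of their LCM.
55 = 5 × 11
65 = 5 × 13
LCM(55, 65) = 5 × 11 × 13 = 715.
Smallest multiple of 715 that is ≥ 1512: ⌈1512/715⌉ × 715 = 3 × 715 = 2145.

2145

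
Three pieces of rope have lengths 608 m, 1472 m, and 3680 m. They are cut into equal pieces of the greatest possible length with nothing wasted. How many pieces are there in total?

180

Piece length = gcd(608, 1472, 3680).
608 = 2^5 × 19
1472 = 2^6 × 23
3680 = 2^5 × 5 × 23
gcd(608, 1472, 3680) = 2^5 = 32.
Total pieces = 608/32 + 1472/32 + 3680/32 = 19 + 46 + 115 = 180.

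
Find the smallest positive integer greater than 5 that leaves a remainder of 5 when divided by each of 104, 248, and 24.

9677

N − 5 must be a common multiple of 104, 248, and 24.
104 = 2^3 × 13
248 = 2^3 × 31
24 = 2^3 × 3
LCM(104, 248, 24) = 2^3 × 3 × 13 × 31 = 9672.
Smallest N > 5 is LCM + 5 = 9672 + 5 = 9677.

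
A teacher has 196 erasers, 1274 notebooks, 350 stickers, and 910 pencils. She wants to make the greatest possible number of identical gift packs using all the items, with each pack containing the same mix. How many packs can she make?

14 packs

The pack count must divide each quantity, so the greatest is gcd(196, 1274, 350, 910).
196 = 2^2 × 7^2
1274 = 2 × 7^2 × 13
350 = 2 × 5^2 × 7
910 = 2 × 5 × 7 × 13
gcd(196, 1274, 350, 910) = 2 × 7 = 14.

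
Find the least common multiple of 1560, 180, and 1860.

1560 = 2^3 × 3 × 5 × 13
180 = 2^2 × 3^2 × 5
1860 = 2^2 × 3 × 5 × 31
LCM(1560, 180, 1860) = 2^3 × 3^2 × 5 × 13 × 31 = 145080.

145080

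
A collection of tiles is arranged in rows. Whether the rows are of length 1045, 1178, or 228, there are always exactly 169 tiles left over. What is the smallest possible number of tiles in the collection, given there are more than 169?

388909

N − 169 must be a common multiple of 1045, 1178, and 228.
1045 = 5 × 11 × 19
1178 = 2 × 19 × 31
228 = 2^2 × 3 × 19
LCM(1045, 1178, 228) = 2^2 × 3 × 5 × 11 × 19 × 31 = 388740.
Smallest N > 169 is LCM + 169 = 388740 + 169 = 388909.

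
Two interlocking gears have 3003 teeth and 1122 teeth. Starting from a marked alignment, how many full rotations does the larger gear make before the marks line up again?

34 rotations

All finish a whole number of cycles simultaneously at t = LCM of the periods.
3003 = 3 × 7 × 11 × 13
1122 = 2 × 3 × 11 × 17
LCM(3003, 1122) = 2 × 3 × 7 × 11 × 13 × 17 = 102102.
Rotations for period 3003: 102102 / 3003 = 34.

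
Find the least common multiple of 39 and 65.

195

39 = 3 × 13
65 = 5 × 13
LCM(39, 65) = 3 × 5 × 13 = 195.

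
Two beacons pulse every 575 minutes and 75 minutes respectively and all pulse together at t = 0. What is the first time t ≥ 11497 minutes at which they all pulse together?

Joint pulses occur at multiples of LCM(575, 75).
575 = 5^2 × 23
75 = 3 × 5^2
LCM(575, 75) = 3 × 5^2 × 23 = 1725.
Smallest multiple of 1725 that is ≥ 11497: ⌈11497/1725⌉ × 1725 = 7 × 1725 = 12075.

12075 minutes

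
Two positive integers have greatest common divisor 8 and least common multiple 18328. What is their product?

For any two positive integers, gcd × lcm = product = 8 × 18328 = 146624.

146624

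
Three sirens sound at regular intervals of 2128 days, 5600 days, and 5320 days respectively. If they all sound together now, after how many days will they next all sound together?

We need the least common multiple of the intervals.
2128 = 2^4 × 7 × 19
5600 = 2^5 × 5^2 × 7
5320 = 2^3 × 5 × 7 × 19
LCM(2128, 5600, 5320) = 2^5 × 5^2 × 7 × 19 = 106400.

106400 days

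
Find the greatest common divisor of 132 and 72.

12

132 = 2^2 × 3 × 11
72 = 2^3 × 3^2
gcd(132, 72) = 2^2 × 3 = 12.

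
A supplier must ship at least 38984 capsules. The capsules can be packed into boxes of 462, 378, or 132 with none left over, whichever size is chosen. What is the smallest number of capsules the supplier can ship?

41580

The number of capsules must be a common multiple of 462, 378, and 132, so a multiple of their LCM.
462 = 2 × 3 × 7 × 11
378 = 2 × 3^3 × 7
132 = 2^2 × 3 × 11
LCM(462, 378, 132) = 2^2 × 3^3 × 7 × 11 = 8316.
Smallest multiple of 8316 that is ≥ 38984: ⌈38984/8316⌉ × 8316 = 5 × 8316 = 41580.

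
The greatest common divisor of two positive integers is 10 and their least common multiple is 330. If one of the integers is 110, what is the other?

30

For two integers, gcd × lcm = product, so the other is (10 × 330) / 110 = 3300 / 110 = 30.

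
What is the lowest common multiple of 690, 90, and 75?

690 = 2 × 3 × 5 × 23
90 = 2 × 3^2 × 5
75 = 3 × 5^2
LCM(690, 90, 75) = 2 × 3^2 × 5^2 × 23 = 10350.

10350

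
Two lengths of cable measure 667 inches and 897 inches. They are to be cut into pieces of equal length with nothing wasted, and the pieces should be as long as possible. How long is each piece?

Each piece length must divide every original length, so the longest possible is gcd(667, 897).
667 = 23 × 29
897 = 3 × 13 × 23
gcd(667, 897) = 23.

23 inches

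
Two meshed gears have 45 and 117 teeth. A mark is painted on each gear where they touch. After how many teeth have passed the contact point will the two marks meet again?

585 teeth

The first simultaneous occurrence is after LCM of the individual periods.
45 = 3^2 × 5
117 = 3^2 × 13
LCM(45, 117) = 3^2 × 5 × 13 = 585.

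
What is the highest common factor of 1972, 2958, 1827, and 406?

29

1972 = 2^2 × 17 × 29
2958 = 2 × 3 × 17 × 29
1827 = 3^2 × 7 × 29
406 = 2 × 7 × 29
gcd(1972, 2958, 1827, 406) = 29.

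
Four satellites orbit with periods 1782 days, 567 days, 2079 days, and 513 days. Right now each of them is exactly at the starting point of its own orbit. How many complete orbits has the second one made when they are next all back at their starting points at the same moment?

All finish a whole number of cycles simultaneously at t = LCM of the periods.
1782 = 2 × 3^4 × 11
567 = 3^4 × 7
2079 = 3^3 × 7 × 11
513 = 3^3 × 19
LCM(1782, 567, 2079, 513) = 2 × 3^4 × 7 × 11 × 19 = 237006.
Orbits for period 567: 237006 / 567 = 418.

418 orbits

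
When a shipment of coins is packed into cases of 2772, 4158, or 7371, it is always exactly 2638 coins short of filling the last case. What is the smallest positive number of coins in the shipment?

321686

Being 2638 short of a full case of size k means N ≡ −2638 (mod k), i.e. N + 2638 is a multiple of each size.
2772 = 2^2 × 3^2 × 7 × 11
4158 = 2 × 3^3 × 7 × 11
7371 = 3^4 × 7 × 13
LCM(2772, 4158, 7371) = 2^2 × 3^4 × 7 × 11 × 13 = 324324.
Smallest positive N is 324324 − 2638 = 321686.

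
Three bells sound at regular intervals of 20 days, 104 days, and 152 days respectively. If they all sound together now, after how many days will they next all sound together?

9880 days

The first simultaneous occurrence is after LCM of the individual periods.
20 = 2^2 × 5
104 = 2^3 × 13
152 = 2^3 × 19
LCM(20, 104, 152) = 2^3 × 5 × 13 × 19 = 9880.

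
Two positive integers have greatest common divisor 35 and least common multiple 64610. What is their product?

For any two positive integers, gcd × lcm = product = 35 × 64610 = 2261350.

2261350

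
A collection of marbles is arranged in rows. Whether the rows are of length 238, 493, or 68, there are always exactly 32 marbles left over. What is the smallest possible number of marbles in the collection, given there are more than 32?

13836

N − 32 must be a common multiple of 238, 493, and 68.
238 = 2 × 7 × 17
493 = 17 × 29
68 = 2^2 × 17
LCM(238, 493, 68) = 2^2 × 7 × 17 × 29 = 13804.
Smallest N > 32 is LCM + 32 = 13804 + 32 = 13836.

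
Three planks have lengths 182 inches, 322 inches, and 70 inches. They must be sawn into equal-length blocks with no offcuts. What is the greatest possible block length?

The block length must divide every plank, so the greatest is gcd(182, 322, 70).
182 = 2 × 7 × 13
322 = 2 × 7 × 23
70 = 2 × 5 × 7
gcd(182, 322, 70) = 2 × 7 = 14.

14 inches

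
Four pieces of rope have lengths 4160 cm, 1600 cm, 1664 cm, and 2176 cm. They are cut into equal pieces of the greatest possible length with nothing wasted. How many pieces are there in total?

150

Piece length = gcd(4160, 1600, 1664, 2176).
4160 = 2^6 × 5 × 13
1600 = 2^6 × 5^2
1664 = 2^7 × 13
2176 = 2^7 × 17
gcd(4160, 1600, 1664, 2176) = 2^6 = 64.
Total pieces = 4160/64 + 1600/64 + 1664/64 + 2176/64 = 65 + 25 + 26 + 34 = 150.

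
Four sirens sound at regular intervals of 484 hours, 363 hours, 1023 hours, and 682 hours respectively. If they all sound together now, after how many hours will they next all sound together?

45012 hours

We need the least common multiple of the intervals.
484 = 2^2 × 11^2
363 = 3 × 11^2
1023 = 3 × 11 × 31
682 = 2 × 11 × 31
LCM(484, 363, 1023, 682) = 2^2 × 3 × 11^2 × 31 = 45012.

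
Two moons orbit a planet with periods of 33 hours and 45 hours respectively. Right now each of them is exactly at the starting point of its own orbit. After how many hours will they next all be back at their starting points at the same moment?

495 hours

They coincide at every common multiple of the periods; the first is the LCM.
33 = 3 × 11
45 = 3^2 × 5
LCM(33, 45) = 3^2 × 5 × 11 = 495.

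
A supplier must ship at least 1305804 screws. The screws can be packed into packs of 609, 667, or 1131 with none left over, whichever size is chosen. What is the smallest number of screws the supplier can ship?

The number of screws must be a common multiple of 609, 667, and 1131, so a multiple of their LCM.
609 = 3 × 7 × 29
667 = 23 × 29
1131 = 3 × 13 × 29
LCM(609, 667, 1131) = 3 × 7 × 13 × 23 × 29 = 182091.
Smallest multiple of 182091 that is ≥ 1305804: ⌈1305804/182091⌉ × 182091 = 8 × 182091 = 1456728.

1456728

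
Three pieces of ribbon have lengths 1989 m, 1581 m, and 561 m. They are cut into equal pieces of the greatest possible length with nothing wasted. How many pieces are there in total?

Piece length = gcd(1989, 1581, 561).
1989 = 3^2 × 13 × 17
1581 = 3 × 17 × 31
561 = 3 × 11 × 17
gcd(1989, 1581, 561) = 3 × 17 = 51.
Total pieces = 1989/51 + 1581/51 + 561/51 = 39 + 31 + 11 = 81.

81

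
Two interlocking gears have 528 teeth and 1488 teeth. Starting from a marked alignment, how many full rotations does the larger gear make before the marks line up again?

11 rotations

All finish a whole number of cycles simultaneously at t = LCM of the periods.
528 = 2^4 × 3 × 11
1488 = 2^4 × 3 × 31
LCM(528, 1488) = 2^4 × 3 × 11 × 31 = 16368.
Rotations for period 1488: 16368 / 1488 = 11.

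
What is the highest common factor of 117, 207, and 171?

9

117 = 3^2 × 13
207 = 3^2 × 23
171 = 3^2 × 19
gcd(117, 207, 171) = 3^2 = 9.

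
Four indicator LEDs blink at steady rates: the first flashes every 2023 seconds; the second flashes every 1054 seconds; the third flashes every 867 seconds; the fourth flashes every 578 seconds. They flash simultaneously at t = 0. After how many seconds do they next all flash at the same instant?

376278 seconds

They coincide at every common multiple of the periods; the first is the LCM.
2023 = 7 × 17^2
1054 = 2 × 17 × 31
867 = 3 × 17^2
578 = 2 × 17^2
LCM(2023, 1054, 867, 578) = 2 × 3 × 7 × 17^2 × 31 = 376278.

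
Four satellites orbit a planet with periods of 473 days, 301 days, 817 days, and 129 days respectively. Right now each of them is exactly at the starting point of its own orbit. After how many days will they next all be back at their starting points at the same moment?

188727 days

We need the least common multiple of the intervals.
473 = 11 × 43
301 = 7 × 43
817 = 19 × 43
129 = 3 × 43
LCM(473, 301, 817, 129) = 3 × 7 × 11 × 19 × 43 = 188727.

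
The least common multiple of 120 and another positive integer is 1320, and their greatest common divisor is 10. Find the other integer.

gcd × lcm = product of the two integers, so the other integer is (10 × 1320) / 120 = 110.

110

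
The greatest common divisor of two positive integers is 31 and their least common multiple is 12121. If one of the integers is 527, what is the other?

713

For two integers, gcd × lcm = product, so the other is (31 × 12121) / 527 = 375751 / 527 = 713.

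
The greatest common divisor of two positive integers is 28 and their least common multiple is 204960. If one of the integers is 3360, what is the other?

1708

For two integers, gcd × lcm = product, so the other is (28 × 204960) / 3360 = 5738880 / 3360 = 1708.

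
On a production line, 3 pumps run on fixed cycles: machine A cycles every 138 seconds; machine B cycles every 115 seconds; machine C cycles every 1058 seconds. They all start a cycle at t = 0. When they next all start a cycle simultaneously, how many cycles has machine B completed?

138 cycles

They are all back at their starting positions together after one LCM of the periods.
138 = 2 × 3 × 23
115 = 5 × 23
1058 = 2 × 23^2
LCM(138, 115, 1058) = 2 × 3 × 5 × 23^2 = 15870.
Cycles for period 115: 15870 / 115 = 138.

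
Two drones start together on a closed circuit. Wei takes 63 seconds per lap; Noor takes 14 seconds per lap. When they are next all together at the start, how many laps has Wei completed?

2 laps

They are all back at their starting positions together after one LCM of the periods.
63 = 3^2 × 7
14 = 2 × 7
LCM(63, 14) = 2 × 3^2 × 7 = 126.
Laps for period 63: 126 / 63 = 2.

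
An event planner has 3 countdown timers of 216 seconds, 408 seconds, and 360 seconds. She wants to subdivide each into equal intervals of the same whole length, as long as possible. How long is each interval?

24 seconds

The interval must divide each timer length; the longest such is the gcd.
216 = 2^3 × 3^3
408 = 2^3 × 3 × 17
360 = 2^3 × 3^2 × 5
gcd(216, 408, 360) = 2^3 × 3 = 24.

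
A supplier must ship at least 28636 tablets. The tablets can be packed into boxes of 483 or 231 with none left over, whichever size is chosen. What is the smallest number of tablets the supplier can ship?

31878

The number of tablets must be a common multiple of 483 and 231, so a multiple of their LCM.
483 = 3 × 7 × 23
231 = 3 × 7 × 11
LCM(483, 231) = 3 × 7 × 11 × 23 = 5313.
Smallest multiple of 5313 that is ≥ 28636: ⌈28636/5313⌉ × 5313 = 6 × 5313 = 31878.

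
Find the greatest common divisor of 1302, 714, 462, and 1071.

1302 = 2 × 3 × 7 × 31
714 = 2 × 3 × 7 × 17
462 = 2 × 3 × 7 × 11
1071 = 3^2 × 7 × 17
gcd(1302, 714, 462, 1071) = 3 × 7 = 21.

21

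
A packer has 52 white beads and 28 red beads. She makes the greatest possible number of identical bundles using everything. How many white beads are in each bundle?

13

Number of bundles = gcd(52, 28).
52 = 2^2 × 13
28 = 2^2 × 7
gcd(52, 28) = 2^2 = 4.
white beads per bundle = 52 / 4 = 13.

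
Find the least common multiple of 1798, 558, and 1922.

1798 = 2 × 29 × 31
558 = 2 × 3^2 × 31
1922 = 2 × 31^2
LCM(1798, 558, 1922) = 2 × 3^2 × 29 × 31^2 = 501642.

501642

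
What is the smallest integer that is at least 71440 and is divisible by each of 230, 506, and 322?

The integer must be a common multiple of 230, 506, and 322, so a multiple of their LCM.
230 = 2 × 5 × 23
506 = 2 × 11 × 23
322 = 2 × 7 × 23
LCM(230, 506, 322) = 2 × 5 × 7 × 11 × 23 = 17710.
Smallest multiple of 17710 that is ≥ 71440: ⌈71440/17710⌉ × 17710 = 5 × 17710 = 88550.

88550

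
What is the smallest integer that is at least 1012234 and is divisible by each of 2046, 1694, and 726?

1102794

The integer must be a common multiple of 2046, 1694, and 726, so a multiple of their LCM.
2046 = 2 × 3 × 11 × 31
1694 = 2 × 7 × 11^2
726 = 2 × 3 × 11^2
LCM(2046, 1694, 726) = 2 × 3 × 7 × 11^2 × 31 = 157542.
Smallest multiple of 157542 that is ≥ 1012234: ⌈1012234/157542⌉ × 157542 = 7 × 157542 = 1102794.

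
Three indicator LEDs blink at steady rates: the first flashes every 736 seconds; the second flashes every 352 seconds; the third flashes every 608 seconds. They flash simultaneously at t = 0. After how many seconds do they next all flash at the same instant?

The first simultaneous occurrence is after LCM of the individual periods.
736 = 2^5 × 23
352 = 2^5 × 11
608 = 2^5 × 19
LCM(736, 352, 608) = 2^5 × 11 × 19 × 23 = 153824.

153824 seconds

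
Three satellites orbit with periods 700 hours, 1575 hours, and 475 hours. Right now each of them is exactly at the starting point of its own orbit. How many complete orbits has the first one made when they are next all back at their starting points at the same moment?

171 orbits

All finish a whole number of cycles simultaneously at t = LCM of the periods.
700 = 2^2 × 5^2 × 7
1575 = 3^2 × 5^2 × 7
475 = 5^2 × 19
LCM(700, 1575, 475) = 2^2 × 3^2 × 5^2 × 7 × 19 = 119700.
Orbits for period 700: 119700 / 700 = 171.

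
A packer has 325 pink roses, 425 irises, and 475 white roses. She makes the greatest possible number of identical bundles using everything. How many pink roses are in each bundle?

13

Number of bundles = gcd(325, 425, 475).
325 = 5^2 × 13
425 = 5^2 × 17
475 = 5^2 × 19
gcd(325, 425, 475) = 5^2 = 25.
pink roses per bundle = 325 / 25 = 13.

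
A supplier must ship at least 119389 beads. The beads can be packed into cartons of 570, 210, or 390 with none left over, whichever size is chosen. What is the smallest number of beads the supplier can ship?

The number of beads must be a common multiple of 570, 210, and 390, so a multiple of their LCM.
570 = 2 × 3 × 5 × 19
210 = 2 × 3 × 5 × 7
390 = 2 × 3 × 5 × 13
LCM(570, 210, 390) = 2 × 3 × 5 × 7 × 13 × 19 = 51870.
Smallest multiple of 51870 that is ≥ 119389: ⌈119389/51870⌉ × 51870 = 3 × 51870 = 155610.

155610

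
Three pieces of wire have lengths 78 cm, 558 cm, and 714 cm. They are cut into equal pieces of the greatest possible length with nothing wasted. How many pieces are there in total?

225

Piece length = gcd(78, 558, 714).
78 = 2 × 3 × 13
558 = 2 × 3^2 × 31
714 = 2 × 3 × 7 × 17
gcd(78, 558, 714) = 2 × 3 = 6.
Total pieces = 78/6 + 558/6 + 714/6 = 13 + 93 + 119 = 225.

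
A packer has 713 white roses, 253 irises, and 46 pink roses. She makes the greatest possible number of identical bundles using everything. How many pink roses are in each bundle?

2

Number of bundles = gcd(713, 253, 46).
713 = 23 × 31
253 = 11 × 23
46 = 2 × 23
gcd(713, 253, 46) = 23.
pink roses per bundle = 46 / 23 = 2.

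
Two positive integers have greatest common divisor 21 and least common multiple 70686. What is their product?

For any two positive integers, gcd × lcm = product = 21 × 70686 = 1484406.

1484406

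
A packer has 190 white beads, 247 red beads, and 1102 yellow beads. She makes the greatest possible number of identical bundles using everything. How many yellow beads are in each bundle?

Number of bundles = gcd(190, 247, 1102).
190 = 2 × 5 × 19
247 = 13 × 19
1102 = 2 × 19 × 29
gcd(190, 247, 1102) = 19.
yellow beads per bundle = 1102 / 19 = 58.

58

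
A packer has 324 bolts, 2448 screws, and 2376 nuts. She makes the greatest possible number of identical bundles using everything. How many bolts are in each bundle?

9

Number of bundles = gcd(324, 2448, 2376).
324 = 2^2 × 3^4
2448 = 2^4 × 3^2 × 17
2376 = 2^3 × 3^3 × 11
gcd(324, 2448, 2376) = 2^2 × 3^2 = 36.
bolts per bundle = 324 / 36 = 9.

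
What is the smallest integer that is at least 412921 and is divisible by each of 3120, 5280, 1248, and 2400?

The integer must be a common multiple of 3120, 5280, 1248, and 2400, so a multiple of their LCM.
3120 = 2^4 × 3 × 5 × 13
5280 = 2^5 × 3 × 5 × 11
1248 = 2^5 × 3 × 13
2400 = 2^5 × 3 × 5^2
LCM(3120, 5280, 1248, 2400) = 2^5 × 3 × 5^2 × 11 × 13 = 343200.
Smallest multiple of 343200 that is ≥ 412921: ⌈412921/343200⌉ × 343200 = 2 × 343200 = 686400.

686400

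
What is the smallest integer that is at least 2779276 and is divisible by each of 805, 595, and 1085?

The integer must be a common multiple of 805, 595, and 1085, so a multiple of their LCM.
805 = 5 × 7 × 23
595 = 5 × 7 × 17
1085 = 5 × 7 × 31
LCM(805, 595, 1085) = 5 × 7 × 17 × 23 × 31 = 424235.
Smallest multiple of 424235 that is ≥ 2779276: ⌈2779276/424235⌉ × 424235 = 7 × 424235 = 2969645.

2969645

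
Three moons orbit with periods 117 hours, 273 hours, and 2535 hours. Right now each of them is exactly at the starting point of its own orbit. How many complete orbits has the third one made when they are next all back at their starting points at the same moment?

21 orbits

The first common completion time is the LCM of the periods.
117 = 3^2 × 13
273 = 3 × 7 × 13
2535 = 3 × 5 × 13^2
LCM(117, 273, 2535) = 3^2 × 5 × 7 × 13^2 = 53235.
Orbits for period 2535: 53235 / 2535 = 21.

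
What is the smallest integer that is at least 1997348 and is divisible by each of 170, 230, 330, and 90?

The integer must be a common multiple of 170, 230, 330, and 90, so a multiple of their LCM.
170 = 2 × 5 × 17
230 = 2 × 5 × 23
330 = 2 × 3 × 5 × 11
90 = 2 × 3^2 × 5
LCM(170, 230, 330, 90) = 2 × 3^2 × 5 × 11 × 17 × 23 = 387090.
Smallest multiple of 387090 that is ≥ 1997348: ⌈1997348/387090⌉ × 387090 = 6 × 387090 = 2322540.

2322540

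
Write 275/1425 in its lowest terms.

275 = 5^2 × 11
1425 = 3 × 5^2 × 19
gcd(275, 1425) = 5^2 = 25.
Divide numerator and denominator by 25: 275/1425 = 11/57.

11/57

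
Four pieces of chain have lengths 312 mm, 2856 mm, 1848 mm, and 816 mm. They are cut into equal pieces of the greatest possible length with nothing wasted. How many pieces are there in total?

Piece length = gcd(312, 2856, 1848, 816).
312 = 2^3 × 3 × 13
2856 = 2^3 × 3 × 7 × 17
1848 = 2^3 × 3 × 7 × 11
816 = 2^4 × 3 × 17
gcd(312, 2856, 1848, 816) = 2^3 × 3 = 24.
Total pieces = 312/24 + 2856/24 + 1848/24 + 816/24 = 13 + 119 + 77 + 34 = 243.

243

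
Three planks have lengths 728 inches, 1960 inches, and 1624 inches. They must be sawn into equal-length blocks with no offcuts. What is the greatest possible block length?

56 inches

The block length must divide every plank, so the greatest is gcd(728, 1960, 1624).
728 = 2^3 × 7 × 13
1960 = 2^3 × 5 × 7^2
1624 = 2^3 × 7 × 29
gcd(728, 1960, 1624) = 2^3 × 7 = 56.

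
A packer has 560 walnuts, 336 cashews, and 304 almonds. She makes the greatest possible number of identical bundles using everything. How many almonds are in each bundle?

Number of bundles = gcd(560, 336, 304).
560 = 2^4 × 5 × 7
336 = 2^4 × 3 × 7
304 = 2^4 × 19
gcd(560, 336, 304) = 2^4 = 16.
almonds per bundle = 304 / 16 = 19.

19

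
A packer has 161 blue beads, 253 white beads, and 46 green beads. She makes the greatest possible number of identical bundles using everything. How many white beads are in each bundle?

11

Number of bundles = gcd(161, 253, 46).
161 = 7 × 23
253 = 11 × 23
46 = 2 × 23
gcd(161, 253, 46) = 23.
white beads per bundle = 253 / 23 = 11.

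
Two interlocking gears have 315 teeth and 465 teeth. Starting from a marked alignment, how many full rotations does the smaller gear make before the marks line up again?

31 rotations

All finish a whole number of cycles simultaneously at t = LCM of the periods.
315 = 3^2 × 5 × 7
465 = 3 × 5 × 31
LCM(315, 465) = 3^2 × 5 × 7 × 31 = 9765.
Rotations for period 315: 9765 / 315 = 31.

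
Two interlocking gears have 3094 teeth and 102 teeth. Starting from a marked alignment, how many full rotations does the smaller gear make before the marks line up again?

91 rotations

The first common completion time is the LCM of the periods.
3094 = 2 × 7 × 13 × 17
102 = 2 × 3 × 17
LCM(3094, 102) = 2 × 3 × 7 × 13 × 17 = 9282.
Rotations for period 102: 9282 / 102 = 91.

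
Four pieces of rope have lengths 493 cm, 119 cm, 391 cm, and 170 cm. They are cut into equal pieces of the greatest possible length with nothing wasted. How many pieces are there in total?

Piece length = gcd(493, 119, 391, 170).
493 = 17 × 29
119 = 7 × 17
391 = 17 × 23
170 = 2 × 5 × 17
gcd(493, 119, 391, 170) = 17.
Total pieces = 493/17 + 119/17 + 391/17 + 170/17 = 29 + 7 + 23 + 10 = 69.

69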